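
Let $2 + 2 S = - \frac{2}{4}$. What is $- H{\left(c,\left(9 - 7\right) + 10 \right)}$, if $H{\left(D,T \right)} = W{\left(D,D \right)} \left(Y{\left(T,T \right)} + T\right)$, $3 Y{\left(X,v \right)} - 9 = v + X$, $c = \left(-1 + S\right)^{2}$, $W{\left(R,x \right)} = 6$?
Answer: $-138$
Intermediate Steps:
$S = - \frac{5}{4}$ ($S = -1 + \frac{\left(-2\right) \frac{1}{4}}{2} = -1 + \frac{1}{2} \left(- \frac{1}{2}\right) = -1 - \frac{1}{4} = - \frac{5}{4} \approx -1.25$)
$c = \frac{81}{16}$ ($c = \left(-1 - \frac{5}{4}\right)^{2} = \left(- \frac{9}{4}\right)^{2} = \frac{81}{16} \approx 5.0625$)
$Y{\left(X,v \right)} = 3 + \frac{X}{3} + \frac{v}{3}$ ($Y{\left(X,v \right)} = 3 + \frac{v + X}{3} = 3 + \frac{X + v}{3} = 3 + \left(\frac{X}{3} + \frac{v}{3}\right) = 3 + \frac{X}{3} + \frac{v}{3}$)
$H{\left(D,T \right)} = 18 + 10 T$ ($H{\left(D,T \right)} = 6 \left(\left(3 + \frac{T}{3} + \frac{T}{3}\right) + T\right) = 6 \left(\left(3 + \frac{2 T}{3}\right) + T\right) = 6 \left(3 + \frac{5 T}{3}\right) = 18 + 10 T$)
$- H{\left(c,\left(9 - 7\right) + 10 \right)} = - (18 + 10 \left(\left(9 - 7\right) + 10\right)) = - (18 + 10 \left(2 + 10\right)) = - (18 + 10 \cdot 12) = - (18 + 120) = \left(-1\right) 138 = -138$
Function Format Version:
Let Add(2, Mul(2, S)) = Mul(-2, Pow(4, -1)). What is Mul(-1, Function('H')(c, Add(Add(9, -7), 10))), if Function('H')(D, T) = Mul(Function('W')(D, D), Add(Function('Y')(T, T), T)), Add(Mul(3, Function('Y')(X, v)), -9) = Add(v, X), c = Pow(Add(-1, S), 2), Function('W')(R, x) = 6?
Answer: -138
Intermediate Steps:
S = Rational(-5, 4) (S = Add(-1, Mul(Rational(1, 2), Mul(-2, Pow(4, -1)))) = Add(-1, Mul(Rational(1, 2), Mul(-2, Rational(1, 4)))) = Add(-1, Mul(Rational(1, 2), Rational(-1, 2))) = Add(-1, Rational(-1, 4)) = Rational(-5, 4) ≈ -1.2500)
c = Rational(81, 16) (c = Pow(Add(-1, Rational(-5, 4)), 2) = Pow(Rational(-9, 4), 2) = Rational(81, 16) ≈ 5.0625)
Function('Y')(X, v) = Add(3, Mul(Rational(1, 3), X), Mul(Rational(1, 3), v)) (Function('Y')(X, v) = Add(3, Mul(Rational(1, 3), Add(v, X))) = Add(3, Mul(Rational(1, 3), Add(X, v))) = Add(3, Add(Mul(Rational(1, 3), X), Mul(Rational(1, 3), v))) = Add(3, Mul(Rational(1, 3), X), Mul(Rational(1, 3), v)))
Function('H')(D, T) = Add(18, Mul(10, T)) (Function('H')(D, T) = Mul(6, Add(Add(3, Mul(Rational(1, 3), T), Mul(Rational(1, 3), T)), T)) = Mul(6, Add(Add(3, Mul(Rational(2, 3), T)), T)) = Mul(6, Add(3, Mul(Rational(5, 3), T))) = Add(18, Mul(10, T)))
Mul(-1, Function('H')(c, Add(Add(9, -7), 10))) = Mul(-1, Add(18, Mul(10, Add(Add(9, -7), 10)))) = Mul(-1, Add(18, Mul(10, Add(2, 10)))) = Mul(-1, Add(18, Mul(10, 12))) = Mul(-1, Add(18, 120)) = Mul(-1, 138) = -138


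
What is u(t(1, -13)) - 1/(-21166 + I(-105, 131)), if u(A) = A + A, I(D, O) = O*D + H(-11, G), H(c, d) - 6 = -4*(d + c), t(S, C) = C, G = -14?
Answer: -905189/34815 ≈ -26.000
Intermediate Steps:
H(c, d) = 6 - 4*c - 4*d (H(c, d) = 6 - 4*(d + c) = 6 - 4*(c + d) = 6 + (-4*c - 4*d) = 6 - 4*c - 4*d)
I(D, O) = 106 + D*O (I(D, O) = O*D + (6 - 4*(-11) - 4*(-14)) = D*O + (6 + 44 + 56) = D*O + 106 = 106 + D*O)
u(A) = 2*A
u(t(1, -13)) - 1/(-21166 + I(-105, 131)) = 2*(-13) - 1/(-21166 + (106 - 105*131)) = -26 - 1/(-21166 + (106 - 13755)) = -26 - 1/(-21166 - 13649) = -26 - 1/(-34815) = -26 - 1*(-1/34815) = -26 + 1/34815 = -905189/34815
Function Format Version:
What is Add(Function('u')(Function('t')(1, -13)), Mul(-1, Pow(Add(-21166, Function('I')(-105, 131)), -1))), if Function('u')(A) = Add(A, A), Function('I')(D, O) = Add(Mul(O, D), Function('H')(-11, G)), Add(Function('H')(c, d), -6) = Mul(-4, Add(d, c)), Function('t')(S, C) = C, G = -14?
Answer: Rational(-905189, 34815) ≈ -26.000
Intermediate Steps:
Function('H')(c, d) = Add(6, Mul(-4, c), Mul(-4, d)) (Function('H')(c, d) = Add(6, Mul(-4, Add(d, c))) = Add(6, Mul(-4, Add(c, d))) = Add(6, Add(Mul(-4, c), Mul(-4, d))) = Add(6, Mul(-4, c), Mul(-4, d)))
Function('I')(D, O) = Add(106, Mul(D, O)) (Function('I')(D, O) = Add(Mul(O, D), Add(6, Mul(-4, -11), Mul(-4, -14))) = Add(Mul(D, O), Add(6, 44, 56)) = Add(Mul(D, O), 106) = Add(106, Mul(D, O)))
Function('u')(A) = Mul(2, A)
Add(Function('u')(Function('t')(1, -13)), Mul(-1, Pow(Add(-21166, Function('I')(-105, 131)), -1))) = Add(Mul(2, -13), Mul(-1, Pow(Add(-21166, Add(106, Mul(-105, 131))), -1))) = Add(-26, Mul(-1, Pow(Add(-21166, Add(106, -13755)), -1))) = Add(-26, Mul(-1, Pow(Add(-21166, -13649), -1))) = Add(-26, Mul(-1, Pow(-34815, -1))) = Add(-26, Mul(-1, Rational(-1, 34815))) = Add(-26, Rational(1, 34815)) = Rational(-905189, 34815)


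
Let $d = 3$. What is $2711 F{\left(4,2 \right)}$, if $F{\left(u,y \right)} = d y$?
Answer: $16266$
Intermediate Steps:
$F{\left(u,y \right)} = 3 y$
$2711 F{\left(4,2 \right)} = 2711 \cdot 3 \cdot 2 = 2711 \cdot 6 = 16266$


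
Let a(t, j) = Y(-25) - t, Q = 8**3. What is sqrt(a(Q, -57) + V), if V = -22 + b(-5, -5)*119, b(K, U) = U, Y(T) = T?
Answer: I*sqrt(1154) ≈ 33.971*I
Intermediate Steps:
Q = 512
a(t, j) = -25 - t
V = -617 (V = -22 - 5*119 = -22 - 595 = -617)
sqrt(a(Q, -57) + V) = sqrt((-25 - 1*512) - 617) = sqrt((-25 - 512) - 617) = sqrt(-537 - 617) = sqrt(-1154) = I*sqrt(1154)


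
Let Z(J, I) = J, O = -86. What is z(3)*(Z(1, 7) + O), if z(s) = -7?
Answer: 595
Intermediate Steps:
z(3)*(Z(1, 7) + O) = -7*(1 - 86) = -7*(-85) = 595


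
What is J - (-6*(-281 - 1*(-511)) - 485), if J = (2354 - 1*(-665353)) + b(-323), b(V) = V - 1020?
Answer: 668229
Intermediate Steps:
b(V) = -1020 + V
J = 666364 (J = (2354 - 1*(-665353)) + (-1020 - 323) = (2354 + 665353) - 1343 = 667707 - 1343 = 666364)
J - (-6*(-281 - 1*(-511)) - 485) = 666364 - (-6*(-281 - 1*(-511)) - 485) = 666364 - (-6*(-281 + 511) - 485) = 666364 - (-6*230 - 485) = 666364 - (-1380 - 485) = 666364 - 1*(-1865) = 666364 + 1865 = 668229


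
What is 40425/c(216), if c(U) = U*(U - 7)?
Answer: 1225/1368 ≈ 0.89547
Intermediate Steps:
c(U) = U*(-7 + U)
40425/c(216) = 40425/((216*(-7 + 216))) = 40425/((216*209)) = 40425/45144 = 40425*(1/45144) = 1225/1368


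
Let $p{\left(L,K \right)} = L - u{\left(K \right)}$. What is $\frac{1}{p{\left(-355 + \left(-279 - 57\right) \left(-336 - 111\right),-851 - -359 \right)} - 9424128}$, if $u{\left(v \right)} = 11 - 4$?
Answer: $- \frac{1}{9274298} \approx -1.0782 \cdot 10^{-7}$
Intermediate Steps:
$u{\left(v \right)} = 7$ ($u{\left(v \right)} = 11 - 4 = 7$)
$p{\left(L,K \right)} = -7 + L$ ($p{\left(L,K \right)} = L - 7 = -7 + L$)
$\frac{1}{p{\left(-355 + \left(-279 - 57\right) \left(-336 - 111\right),-851 - -359 \right)} - 9424128} = \frac{1}{\left(-7 - \left(355 - \left(-279 - 57\right) \left(-336 - 111\right)\right)\right) - 9424128} = \frac{1}{\left(-7 - -149837\right) - 9424128} = \frac{1}{\left(-7 + \left(-355 + 150192\right)\right) - 9424128} = \frac{1}{\left(-7 + 149837\right) - 9424128} = \frac{1}{149830 - 9424128} = \frac{1}{-9274298} = - \frac{1}{9274298}$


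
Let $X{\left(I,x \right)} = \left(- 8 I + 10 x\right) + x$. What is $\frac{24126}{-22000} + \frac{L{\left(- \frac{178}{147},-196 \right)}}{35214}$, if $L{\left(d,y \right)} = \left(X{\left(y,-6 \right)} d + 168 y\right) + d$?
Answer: $- \frac{6590614603}{3163391000} \approx -2.0834$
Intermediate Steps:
$X{\left(I,x \right)} = - 8 I + 11 x$
$L{\left(d,y \right)} = d + 168 y + d \left(-66 - 8 y\right)$ ($L{\left(d,y \right)} = \left(\left(- 8 y + 11 \left(-6\right)\right) d + 168 y\right) + d = \left(\left(- 8 y - 66\right) d + 168 y\right) + d = \left(\left(-66 - 8 y\right) d + 168 y\right) + d = \left(d \left(-66 - 8 y\right) + 168 y\right) + d = \left(168 y + d \left(-66 - 8 y\right)\right) + d = d + 168 y + d \left(-66 - 8 y\right)$)
$\frac{24126}{-22000} + \frac{L{\left(- \frac{178}{147},-196 \right)}}{35214} = \frac{24126}{-22000} + \frac{- 65 \left(- \frac{178}{147}\right) + 168 \left(-196\right) - 8 \left(- \frac{178}{147}\right) \left(-196\right)}{35214} = 24126 \left(- \frac{1}{22000}\right) + \left(- 65 \left(\left(-178\right) \frac{1}{147}\right) - 32928 - 8 \left(\left(-178\right) \frac{1}{147}\right) \left(-196\right)\right) \frac{1}{35214} = - \frac{12063}{11000} + \left(\left(-65\right) \left(- \frac{178}{147}\right) - 32928 - \left(- \frac{1424}{147}\right) \left(-196\right)\right) \frac{1}{35214} = - \frac{12063}{11000} + \left(\frac{11570}{147} - 32928 - \frac{5696}{3}\right) \frac{1}{35214} = - \frac{12063}{11000} - \frac{283775}{287581} = - \frac{6590614603}{3163391000}$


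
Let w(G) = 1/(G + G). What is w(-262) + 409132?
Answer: 214385167/524 ≈ 4.0913e+5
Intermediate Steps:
w(G) = 1/(2*G)
w(-262) + 409132 = (½)/(-262) + 409132 = (½)*(-1/262) + 409132 = -1/524 + 409132 = 214385167/524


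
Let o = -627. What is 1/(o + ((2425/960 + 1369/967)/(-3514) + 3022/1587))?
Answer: -49304560512/30820127928373 ≈ -0.0015998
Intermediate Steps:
1/(o + ((2425/960 + 1369/967)/(-3514) + 3022/1587)) = 1/(-627 + ((2425/960 + 1369/967)/(-3514) + 3022/1587)) = 1/(-627 + ((2425*(1/960) + 1369*(1/967))*(-1/3514) + 3022*(1/1587))) = 1/(-627 + ((485/192 + 1369/967)*(-1/3514) + 3022/1587)) = 1/(-627 + ((731843/185664)*(-1/3514) + 3022/1587)) = 1/(-627 + (-104549/93203328 + 3022/1587)) = 1/(-627 + 93831512651/49304560512) = 1/(-30820127928373/49304560512) = -49304560512/30820127928373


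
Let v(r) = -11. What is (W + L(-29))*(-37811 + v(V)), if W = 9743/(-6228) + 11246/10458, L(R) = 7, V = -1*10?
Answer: -445537656899/1809234 ≈ -2.4626e+5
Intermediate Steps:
V = -10
W = -1769567/3618468 (W = 9743*(-1/6228) + 11246*(1/10458) = -9743/6228 + 5623/5229 = -1769567/3618468 ≈ -0.48904)
(W + L(-29))*(-37811 + v(V)) = (-1769567/3618468 + 7)*(-37811 - 11) = (23559709/3618468)*(-37822) = -445537656899/1809234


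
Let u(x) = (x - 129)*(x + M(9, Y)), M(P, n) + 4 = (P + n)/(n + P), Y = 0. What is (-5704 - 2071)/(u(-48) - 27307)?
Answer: 1555/3656 ≈ 0.42533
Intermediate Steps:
M(P, n) = -3 (M(P, n) = -4 + (P + n)/(n + P) = -4 + (P + n)/(P + n) = -4 + 1 = -3)
u(x) = (-129 + x)*(-3 + x) (u(x) = (x - 129)*(x - 3) = (-129 + x)*(-3 + x))
(-5704 - 2071)/(u(-48) - 27307) = (-5704 - 2071)/((387 + (-48)² - 132*(-48)) - 27307) = -7775/((387 + 2304 + 6336) - 27307) = -7775/(9027 - 27307) = -7775/(-18280) = -7775*(-1/18280) = 1555/3656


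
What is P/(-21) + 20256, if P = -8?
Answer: 425384/21 ≈ 20256.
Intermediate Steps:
P/(-21) + 20256 = -8/(-21) + 20256 = -1/21*(-8) + 20256 = 8/21 + 20256 = 425384/21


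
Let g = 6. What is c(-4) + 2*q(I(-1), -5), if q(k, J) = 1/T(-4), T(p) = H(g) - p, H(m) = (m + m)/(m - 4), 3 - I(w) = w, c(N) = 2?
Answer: 11/5 ≈ 2.2000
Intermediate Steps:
I(w) = 3 - w
H(m) = 2*m/(-4 + m) (H(m) = (2*m)/(-4 + m) = 2*m/(-4 + m))
T(p) = 6 - p (T(p) = 2*6/(-4 + 6) - p = 2*6/2 - p = 2*6*(1/2) - p = 6 - p)
q(k, J) = 1/10 (q(k, J) = 1/(6 - 1*(-4)) = 1/(6 + 4) = 1/10)
c(-4) + 2*q(I(-1), -5) = 2 + 2*(1/10) = 2 + 1/5 = 11/5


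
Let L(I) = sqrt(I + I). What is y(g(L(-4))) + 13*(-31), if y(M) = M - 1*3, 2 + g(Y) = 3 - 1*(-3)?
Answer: -402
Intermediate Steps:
L(I) = sqrt(2)*sqrt(I) (L(I) = sqrt(2*I) = sqrt(2)*sqrt(I))
g(Y) = 4 (g(Y) = -2 + (3 - 1*(-3)) = -2 + (3 + 3) = -2 + 6 = 4)
y(M) = -3 + M (y(M) = M - 3 = -3 + M)
y(g(L(-4))) + 13*(-31) = (-3 + 4) + 13*(-31) = 1 - 403 = -402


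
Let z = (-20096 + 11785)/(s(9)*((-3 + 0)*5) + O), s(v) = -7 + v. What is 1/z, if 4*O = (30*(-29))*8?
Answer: 1770/8311 ≈ 0.21297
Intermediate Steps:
O = -1740 (O = ((30*(-29))*8)/4 = (-870*8)/4 = (¼)*(-6960) = -1740)
z = 8311/1770 (z = (-20096 + 11785)/((-7 + 9)*((-3 + 0)*5) - 1740) = -8311/(2*(-3*5) - 1740) = -8311/(2*(-15) - 1740) = -8311/(-30 - 1740) = -8311/(-1770) = -8311*(-1/1770) = 8311/1770 ≈ 4.6955)
1/z = 1/(8311/1770) = 1770/8311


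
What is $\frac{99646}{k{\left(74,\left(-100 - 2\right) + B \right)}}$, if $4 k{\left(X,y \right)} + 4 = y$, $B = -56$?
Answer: $- \frac{199292}{81} \approx -2460.4$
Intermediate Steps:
$k{\left(X,y \right)} = -1 + \frac{y}{4}$
$\frac{99646}{k{\left(74,\left(-100 - 2\right) + B \right)}} = \frac{99646}{-1 + \frac{\left(-100 - 2\right) - 56}{4}} = \frac{99646}{-1 + \frac{-102 - 56}{4}} = \frac{99646}{-1 + \frac{1}{4} \left(-158\right)} = \frac{99646}{-1 - \frac{79}{2}} = \frac{99646}{- \frac{81}{2}} = 99646 \left(- \frac{2}{81}\right) = - \frac{199292}{81}$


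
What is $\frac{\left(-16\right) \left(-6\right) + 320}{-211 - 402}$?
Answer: $- \frac{416}{613} \approx -0.67863$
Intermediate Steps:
$\frac{\left(-16\right) \left(-6\right) + 320}{-211 - 402} = \frac{96 + 320}{-613} = 416 \left(- \frac{1}{613}\right) = - \frac{416}{613}$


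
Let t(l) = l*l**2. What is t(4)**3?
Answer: 262144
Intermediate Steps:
t(l) = l**3
t(4)**3 = (4**3)**3 = 64**3 = 262144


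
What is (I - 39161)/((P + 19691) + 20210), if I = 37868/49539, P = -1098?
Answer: -1939958911/1922261817 ≈ -1.0092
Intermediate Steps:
I = 37868/49539 (I = 37868*(1/49539) = 37868/49539 ≈ 0.76441)
(I - 39161)/((P + 19691) + 20210) = (37868/49539 - 39161)/((-1098 + 19691) + 20210) = -1939958911/(49539*(18593 + 20210)) = -1939958911/49539/38803 = -1939958911/49539*1/38803 = -1939958911/1922261817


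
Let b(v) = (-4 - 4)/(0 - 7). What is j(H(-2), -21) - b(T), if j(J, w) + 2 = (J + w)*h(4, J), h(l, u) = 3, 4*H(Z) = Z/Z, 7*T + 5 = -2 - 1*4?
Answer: -1831/28 ≈ -65.393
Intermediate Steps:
T = -11/7 (T = -5/7 + (-2 - 1*4)/7 = -5/7 + (-2 - 4)/7 = -5/7 + (⅐)*(-6) = -5/7 - 6/7 = -11/7 ≈ -1.5714)
H(Z) = ¼ (H(Z) = (Z/Z)/4 = (¼)*1 = ¼)
j(J, w) = -2 + 3*J + 3*w (j(J, w) = -2 + (J + w)*3 = -2 + (3*J + 3*w) = -2 + 3*J + 3*w)
b(v) = 8/7 (b(v) = -8/(-7) = -8*(-⅐) = 8/7)
j(H(-2), -21) - b(T) = (-2 + 3*(¼) + 3*(-21)) - 1*8/7 = (-2 + ¾ - 63) - 8/7 = -257/4 - 8/7 = -1831/28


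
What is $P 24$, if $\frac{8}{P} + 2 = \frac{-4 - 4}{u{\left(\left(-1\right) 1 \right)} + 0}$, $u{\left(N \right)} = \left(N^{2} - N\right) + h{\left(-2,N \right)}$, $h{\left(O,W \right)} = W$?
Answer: $- \frac{96}{5} \approx -19.2$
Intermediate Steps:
$u{\left(N \right)} = N^{2}$ ($u{\left(N \right)} = \left(N^{2} - N\right) + N = N^{2}$)
$P = - \frac{4}{5}$ ($P = \frac{8}{-2 + \frac{-4 - 4}{\left(\left(-1\right) 1\right)^{2} + 0}} = \frac{8}{-2 - \frac{8}{\left(-1\right)^{2} + 0}} = \frac{8}{-2 - \frac{8}{1 + 0}} = \frac{8}{-2 - \frac{8}{1}} = \frac{8}{-2 - 8} = \frac{8}{-10} = 8 \left(- \frac{1}{10}\right) = - \frac{4}{5} \approx -0.8$)
$P 24 = \left(- \frac{4}{5}\right) 24 = - \frac{96}{5}$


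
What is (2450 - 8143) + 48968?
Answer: 43275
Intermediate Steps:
(2450 - 8143) + 48968 = -5693 + 48968 = 43275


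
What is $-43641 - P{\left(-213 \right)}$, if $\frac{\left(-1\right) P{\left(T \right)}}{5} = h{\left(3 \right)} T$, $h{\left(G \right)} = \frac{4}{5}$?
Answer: $-44493$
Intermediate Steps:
$h{\left(G \right)} = \frac{4}{5}$ ($h{\left(G \right)} = 4 \cdot \frac{1}{5} = \frac{4}{5}$)
$P{\left(T \right)} = - 4 T$ ($P{\left(T \right)} = - 5 \frac{4 T}{5} = - 4 T$)
$-43641 - P{\left(-213 \right)} = -43641 - \left(-4\right) \left(-213\right) = -43641 - 852 = -44493$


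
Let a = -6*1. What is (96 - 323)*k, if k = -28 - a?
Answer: 4994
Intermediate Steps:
a = -6
k = -22 (k = -28 - 1*(-6) = -28 + 6 = -22)
(96 - 323)*k = (96 - 323)*(-22) = -227*(-22) = 4994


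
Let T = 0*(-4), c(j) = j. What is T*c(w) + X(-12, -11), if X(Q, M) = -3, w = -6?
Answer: -3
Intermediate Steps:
T = 0
T*c(w) + X(-12, -11) = 0*(-6) - 3 = 0 - 3 = -3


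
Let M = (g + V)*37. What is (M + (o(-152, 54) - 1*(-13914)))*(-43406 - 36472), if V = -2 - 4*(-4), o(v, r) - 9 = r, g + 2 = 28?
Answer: -1234674246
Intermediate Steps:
g = 26 (g = -2 + 28 = 26)
o(v, r) = 9 + r
V = 14 (V = -2 + 16 = 14)
M = 1480 (M = (26 + 14)*37 = 40*37 = 1480)
(M + (o(-152, 54) - 1*(-13914)))*(-43406 - 36472) = (1480 + ((9 + 54) - 1*(-13914)))*(-43406 - 36472) = (1480 + (63 + 13914))*(-79878) = (1480 + 13977)*(-79878) = 15457*(-79878) = -1234674246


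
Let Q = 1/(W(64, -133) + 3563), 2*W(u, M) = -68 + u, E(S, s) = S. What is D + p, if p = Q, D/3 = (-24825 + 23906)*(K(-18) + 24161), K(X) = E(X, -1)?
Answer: -237028175810/3561 ≈ -6.6562e+7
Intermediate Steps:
W(u, M) = -34 + u/2 (W(u, M) = (-68 + u)/2 = -34 + u/2)
K(X) = X
D = -66562251 (D = 3*((-24825 + 23906)*(-18 + 24161)) = 3*(-919*24143) = 3*(-22187417) = -66562251)
Q = 1/3561 (Q = 1/((-34 + (½)*64) + 3563) = 1/((-34 + 32) + 3563) = 1/(-2 + 3563) = 1/3561 ≈ 0.00028082)
p = 1/3561 ≈ 0.00028082
D + p = -66562251 + 1/3561 = -237028175810/3561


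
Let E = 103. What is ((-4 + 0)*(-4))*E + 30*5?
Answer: 1798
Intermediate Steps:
((-4 + 0)*(-4))*E + 30*5 = ((-4 + 0)*(-4))*103 + 30*5 = -4*(-4)*103 + 150 = 16*103 + 150 = 1648 + 150 = 1798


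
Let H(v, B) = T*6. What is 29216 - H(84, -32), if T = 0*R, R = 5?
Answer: 29216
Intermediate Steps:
T = 0 (T = 0*5 = 0)
H(v, B) = 0 (H(v, B) = 0*6 = 0)
29216 - H(84, -32) = 29216 - 1*0 = 29216 + 0 = 29216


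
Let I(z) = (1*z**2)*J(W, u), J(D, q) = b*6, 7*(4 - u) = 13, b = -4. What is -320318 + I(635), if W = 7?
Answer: -9997718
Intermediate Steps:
u = 15/7 (u = 4 - 1/7*13 = 4 - 13/7 = 15/7 ≈ 2.1429)
J(D, q) = -24 (J(D, q) = -4*6 = -24)
I(z) = -24*z**2 (I(z) = (1*z**2)*(-24) = z**2*(-24) = -24*z**2)
-320318 + I(635) = -320318 - 24*635**2 = -320318 - 24*403225 = -320318 - 9677400 = -9997718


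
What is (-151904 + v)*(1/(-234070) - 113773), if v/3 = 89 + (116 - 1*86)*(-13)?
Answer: 4069379701683577/234070 ≈ 1.7385e+10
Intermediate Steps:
v = -903 (v = 3*(89 + (116 - 1*86)*(-13)) = 3*(89 + (116 - 86)*(-13)) = 3*(89 + 30*(-13)) = 3*(89 - 390) = 3*(-301) = -903)
(-151904 + v)*(1/(-234070) - 113773) = (-151904 - 903)*(1/(-234070) - 113773) = -152807*(-1/234070 - 113773) = -152807*(-26630846111/234070) = 4069379701683577/234070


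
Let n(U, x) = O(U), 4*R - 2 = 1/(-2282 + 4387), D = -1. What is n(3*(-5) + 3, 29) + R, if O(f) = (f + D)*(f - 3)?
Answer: 1646111/8420 ≈ 195.50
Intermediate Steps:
R = 4211/8420 (R = 1/2 + 1/(4*(-2282 + 4387)) = 1/2 + (1/4)/2105 = 1/2 + (1/4)*(1/2105) = 1/2 + 1/8420 = 4211/8420 ≈ 0.50012)
O(f) = (-1 + f)*(-3 + f) (O(f) = (f - 1)*(f - 3) = (-1 + f)*(-3 + f))
n(U, x) = 3 + U**2 - 4*U
n(3*(-5) + 3, 29) + R = (3 + (3*(-5) + 3)**2 - 4*(3*(-5) + 3)) + 4211/8420 = (3 + (-15 + 3)**2 - 4*(-15 + 3)) + 4211/8420 = (3 + (-12)**2 - 4*(-12)) + 4211/8420 = (3 + 144 + 48) + 4211/8420 = 195 + 4211/8420 = 1646111/8420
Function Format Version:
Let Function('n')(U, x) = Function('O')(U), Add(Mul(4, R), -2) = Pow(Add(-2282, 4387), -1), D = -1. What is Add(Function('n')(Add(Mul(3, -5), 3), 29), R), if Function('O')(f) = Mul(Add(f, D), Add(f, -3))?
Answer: Rational(1646111, 8420) ≈ 195.50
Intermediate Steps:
R = Rational(4211, 8420) (R = Add(Rational(1, 2), Mul(Rational(1, 4), Pow(Add(-2282, 4387), -1))) = Add(Rational(1, 2), Mul(Rational(1, 4), Pow(2105, -1))) = Add(Rational(1, 2), Mul(Rational(1, 4), Rational(1, 2105))) = Add(Rational(1, 2), Rational(1, 8420)) = Rational(4211, 8420) ≈ 0.50012)
Function('O')(f) = Mul(Add(-1, f), Add(-3, f)) (Function('O')(f) = Mul(Add(f, -1), Add(f, -3)) = Mul(Add(-1, f), Add(-3, f)))
Function('n')(U, x) = Add(3, Pow(U, 2), Mul(-4, U))
Add(Function('n')(Add(Mul(3, -5), 3), 29), R) = Add(Add(3, Pow(Add(Mul(3, -5), 3), 2), Mul(-4, Add(Mul(3, -5), 3))), Rational(4211, 8420)) = Add(Add(3, Pow(Add(-15, 3), 2), Mul(-4, Add(-15, 3))), Rational(4211, 8420)) = Add(Add(3, Pow(-12, 2), Mul(-4, -12)), Rational(4211, 8420)) = Add(Add(3, 144, 48), Rational(4211, 8420)) = Add(195, Rational(4211, 8420)) = Rational(1646111, 8420)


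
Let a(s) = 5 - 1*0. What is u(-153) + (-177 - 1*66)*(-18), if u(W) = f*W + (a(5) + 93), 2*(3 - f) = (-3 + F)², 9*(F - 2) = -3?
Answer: 4149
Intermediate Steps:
F = 5/3 (F = 2 + (⅑)*(-3) = 2 - ⅓ = 5/3 ≈ 1.6667)
a(s) = 5 (a(s) = 5 + 0 = 5)
f = 19/9 (f = 3 - (-3 + 5/3)²/2 = 3 - (-4/3)²/2 = 3 - ½*16/9 = 3 - 8/9 = 19/9 ≈ 2.1111)
u(W) = 98 + 19*W/9 (u(W) = 19*W/9 + (5 + 93) = 19*W/9 + 98 = 98 + 19*W/9)
u(-153) + (-177 - 1*66)*(-18) = (98 + (19/9)*(-153)) + (-177 - 1*66)*(-18) = (98 - 323) + (-177 - 66)*(-18) = -225 - 243*(-18) = -225 + 4374 = 4149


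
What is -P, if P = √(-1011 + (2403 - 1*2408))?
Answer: -2*I*√254 ≈ -31.875*I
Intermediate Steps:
P = 2*I*√254 (P = √(-1011 + (2403 - 2408)) = √(-1011 - 5) = √(-1016) = 2*I*√254 ≈ 31.875*I)
-P = -2*I*√254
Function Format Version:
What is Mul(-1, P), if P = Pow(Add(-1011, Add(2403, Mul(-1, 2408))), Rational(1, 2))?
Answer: Mul(-2, I, Pow(254, Rational(1, 2))) ≈ Mul(-31.875, I)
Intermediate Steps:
P = Mul(2, I, Pow(254, Rational(1, 2))) (P = Pow(Add(-1011, Add(2403, -2408)), Rational(1, 2)) = Pow(Add(-1011, -5), Rational(1, 2)) = Pow(-1016, Rational(1, 2)) = Mul(2, I, Pow(254, Rational(1, 2))) ≈ Mul(31.875, I))
Mul(-1, P) = Mul(-1, Mul(2, I, Pow(254, Rational(1, 2)))) = Mul(-2, I, Pow(254, Rational(1, 2)))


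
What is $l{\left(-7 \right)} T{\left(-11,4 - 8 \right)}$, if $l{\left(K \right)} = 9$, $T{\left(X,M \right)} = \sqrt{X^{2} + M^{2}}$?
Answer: $9 \sqrt{137} \approx 105.34$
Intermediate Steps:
$T{\left(X,M \right)} = \sqrt{M^{2} + X^{2}}$
$l{\left(-7 \right)} T{\left(-11,4 - 8 \right)} = 9 \sqrt{\left(4 - 8\right)^{2} + \left(-11\right)^{2}} = 9 \sqrt{\left(-4\right)^{2} + 121} = 9 \sqrt{16 + 121} = 9 \sqrt{137}$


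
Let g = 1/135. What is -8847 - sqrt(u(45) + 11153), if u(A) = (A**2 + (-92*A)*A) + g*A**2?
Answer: -8847 - I*sqrt(173107) ≈ -8847.0 - 416.06*I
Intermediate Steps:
g = 1/135 ≈ 0.0074074
u(A) = -12284*A**2/135 (u(A) = (A**2 + (-92*A)*A) + A**2/135 = (A**2 - 92*A**2) + A**2/135 = -91*A**2 + A**2/135 = -12284*A**2/135)
-8847 - sqrt(u(45) + 11153) = -8847 - sqrt(-12284/135*45**2 + 11153) = -8847 - sqrt(-12284/135*2025 + 11153) = -8847 - sqrt(-184260 + 11153) = -8847 - sqrt(-173107) = -8847 - I*sqrt(173107)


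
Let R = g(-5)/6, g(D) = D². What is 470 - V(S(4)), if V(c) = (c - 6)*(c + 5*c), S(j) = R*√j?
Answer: 1060/3 ≈ 353.33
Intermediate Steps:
R = 25/6 (R = (-5)²/6 = 25*(⅙) = 25/6 ≈ 4.1667)
S(j) = 25*√j/6
V(c) = 6*c*(-6 + c) (V(c) = (-6 + c)*(6*c) = 6*c*(-6 + c))
470 - V(S(4)) = 470 - 6*25*√4/6*(-6 + 25*√4/6) = 470 - 6*(25/6)*2*(-6 + (25/6)*2) = 470 - 6*25*(-6 + 25/3)/3 = 470 - 6*25*7/(3*3) = 470 - 1*350/3 = 470 - 350/3 = 1060/3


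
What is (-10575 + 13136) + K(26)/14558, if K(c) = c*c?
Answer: 18641857/7279 ≈ 2561.0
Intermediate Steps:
K(c) = c²
(-10575 + 13136) + K(26)/14558 = (-10575 + 13136) + 26²/14558 = 2561 + 676*(1/14558) = 2561 + 338/7279 = 18641857/7279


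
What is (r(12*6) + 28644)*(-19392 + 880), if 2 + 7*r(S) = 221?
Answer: -3715858224/7 ≈ -5.3084e+8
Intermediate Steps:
r(S) = 219/7 (r(S) = -2/7 + (1/7)*221 = -2/7 + 221/7 = 219/7)
(r(12*6) + 28644)*(-19392 + 880) = (219/7 + 28644)*(-19392 + 880) = (200727/7)*(-18512) = -3715858224/7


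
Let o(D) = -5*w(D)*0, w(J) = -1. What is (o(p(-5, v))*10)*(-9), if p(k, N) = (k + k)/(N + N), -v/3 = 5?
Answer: 0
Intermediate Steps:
v = -15 (v = -3*5 = -15)
p(k, N) = k/N (p(k, N) = (2*k)/((2*N)) = (2*k)*(1/(2*N)) = k/N)
o(D) = 0 (o(D) = -5*(-1)*0 = 5*0 = 0)
(o(p(-5, v))*10)*(-9) = (0*10)*(-9) = 0*(-9) = 0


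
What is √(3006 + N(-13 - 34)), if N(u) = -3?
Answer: √3003 ≈ 54.800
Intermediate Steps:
√(3006 + N(-13 - 34)) = √(3006 - 3) = √3003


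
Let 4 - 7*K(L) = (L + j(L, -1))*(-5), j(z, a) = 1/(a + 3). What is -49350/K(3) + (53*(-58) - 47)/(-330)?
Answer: -227862797/14190 ≈ -16058.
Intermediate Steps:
j(z, a) = 1/(3 + a)
K(L) = 13/14 + 5*L/7 (K(L) = 4/7 - (L + 1/(3 - 1))*(-5)/7 = 4/7 - (L + 1/2)*(-5)/7 = 4/7 - (L + ½)*(-5)/7 = 4/7 - (½ + L)*(-5)/7 = 4/7 - (-5/2 - 5*L)/7 = 4/7 + (5/14 + 5*L/7) = 13/14 + 5*L/7)
-49350/K(3) + (53*(-58) - 47)/(-330) = -49350/(13/14 + (5/7)*3) + (53*(-58) - 47)/(-330) = -49350/(13/14 + 15/7) + (-3074 - 47)*(-1/330) = -49350/43/14 - 3121*(-1/330) = -49350*14/43 + 3121/330 = -690900/43 + 3121/330 = -227862797/14190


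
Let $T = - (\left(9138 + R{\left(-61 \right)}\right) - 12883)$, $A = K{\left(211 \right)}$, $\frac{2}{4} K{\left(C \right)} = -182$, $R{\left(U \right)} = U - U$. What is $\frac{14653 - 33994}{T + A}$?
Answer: $- \frac{921}{161} \approx -5.7205$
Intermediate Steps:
$R{\left(U \right)} = 0$
$K{\left(C \right)} = -364$ ($K{\left(C \right)} = 2 \left(-182\right) = -364$)
$A = -364$
$T = 3745$ ($T = - (\left(9138 + 0\right) - 12883) = - (9138 - 12883) = \left(-1\right) \left(-3745\right) = 3745$)
$\frac{14653 - 33994}{T + A} = \frac{14653 - 33994}{3745 - 364} = - \frac{19341}{3381} = \left(-19341\right) \frac{1}{3381} = - \frac{921}{161}$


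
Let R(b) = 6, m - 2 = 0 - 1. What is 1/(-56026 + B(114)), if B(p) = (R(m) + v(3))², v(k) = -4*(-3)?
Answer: -1/55702 ≈ -1.7953e-5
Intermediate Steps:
m = 1 (m = 2 + (0 - 1) = 2 - 1 = 1)
v(k) = 12
B(p) = 324 (B(p) = (6 + 12)² = 18² = 324)
1/(-56026 + B(114)) = 1/(-56026 + 324) = 1/(-55702) = -1/55702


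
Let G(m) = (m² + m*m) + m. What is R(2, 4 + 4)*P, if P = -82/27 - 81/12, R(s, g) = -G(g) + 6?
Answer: 68705/54 ≈ 1272.3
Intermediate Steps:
G(m) = m + 2*m² (G(m) = (m² + m²) + m = 2*m² + m = m + 2*m²)
R(s, g) = 6 - g*(1 + 2*g) (R(s, g) = -g*(1 + 2*g) + 6 = 6 - g*(1 + 2*g))
P = -1057/108 (P = -82*1/27 - 81*1/12 = -82/27 - 27/4 = -1057/108 ≈ -9.7870)
R(2, 4 + 4)*P = (6 - (4 + 4)*(1 + 2*(4 + 4)))*(-1057/108) = (6 - 1*8*(1 + 2*8))*(-1057/108) = (6 - 1*8*(1 + 16))*(-1057/108) = (6 - 1*8*17)*(-1057/108) = (6 - 136)*(-1057/108) = -130*(-1057/108) = 68705/54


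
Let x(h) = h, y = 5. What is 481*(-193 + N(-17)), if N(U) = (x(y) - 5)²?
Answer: -92833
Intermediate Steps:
N(U) = 0 (N(U) = (5 - 5)² = 0² = 0)
481*(-193 + N(-17)) = 481*(-193 + 0) = 481*(-193) = -92833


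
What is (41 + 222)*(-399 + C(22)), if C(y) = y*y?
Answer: 22355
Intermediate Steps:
C(y) = y**2
(41 + 222)*(-399 + C(22)) = (41 + 222)*(-399 + 22**2) = 263*(-399 + 484) = 263*85 = 22355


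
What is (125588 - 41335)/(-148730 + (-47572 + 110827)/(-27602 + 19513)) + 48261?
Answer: 58064068876208/1203140225 ≈ 48260.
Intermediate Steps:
(125588 - 41335)/(-148730 + (-47572 + 110827)/(-27602 + 19513)) + 48261 = 84253/(-148730 + 63255/(-8089)) + 48261 = 84253/(-148730 + 63255*(-1/8089)) + 48261 = 84253/(-148730 - 63255/8089) + 48261 = 84253/(-1203140225/8089) + 48261 = 84253*(-8089/1203140225) + 48261 = -681522517/1203140225 + 48261 = 58064068876208/1203140225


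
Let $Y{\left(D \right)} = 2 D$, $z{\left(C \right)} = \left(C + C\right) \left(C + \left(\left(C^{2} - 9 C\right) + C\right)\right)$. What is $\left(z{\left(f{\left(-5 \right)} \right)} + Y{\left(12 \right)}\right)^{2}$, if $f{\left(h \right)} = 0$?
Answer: $576$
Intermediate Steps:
$z{\left(C \right)} = 2 C \left(C^{2} - 7 C\right)$ ($z{\left(C \right)} = 2 C \left(C + \left(C^{2} - 8 C\right)\right) = 2 C \left(C^{2} - 7 C\right)$)
$\left(z{\left(f{\left(-5 \right)} \right)} + Y{\left(12 \right)}\right)^{2} = \left(2 \cdot 0^{2} \left(-7 + 0\right) + 2 \cdot 12\right)^{2} = \left(2 \cdot 0 \left(-7\right) + 24\right)^{2} = \left(0 + 24\right)^{2} = 24^{2} = 576$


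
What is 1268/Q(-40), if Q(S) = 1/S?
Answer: -50720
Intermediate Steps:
1268/Q(-40) = 1268/(1/(-40)) = 1268/(-1/40) = 1268*(-40) = -50720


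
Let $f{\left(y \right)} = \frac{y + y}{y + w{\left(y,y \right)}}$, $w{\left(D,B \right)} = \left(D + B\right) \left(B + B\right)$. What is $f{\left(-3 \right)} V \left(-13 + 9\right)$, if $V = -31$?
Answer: $- \frac{248}{11} \approx -22.545$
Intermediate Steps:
$w{\left(D,B \right)} = 2 B \left(B + D\right)$ ($w{\left(D,B \right)} = \left(B + D\right) 2 B = 2 B \left(B + D\right)$)
$f{\left(y \right)} = \frac{2 y}{y + 4 y^{2}}$ ($f{\left(y \right)} = \frac{y + y}{y + 2 y \left(y + y\right)} = \frac{2 y}{y + 2 y 2 y} = \frac{2 y}{y + 4 y^{2}}$)
$f{\left(-3 \right)} V \left(-13 + 9\right) = \frac{2}{1 + 4 \left(-3\right)} \left(-31\right) \left(-13 + 9\right) = \frac{2}{1 - 12} \left(-31\right) \left(-4\right) = \frac{2}{-11} \left(-31\right) \left(-4\right) = 2 \left(- \frac{1}{11}\right) \left(-31\right) \left(-4\right) = \left(- \frac{2}{11}\right) \left(-31\right) \left(-4\right) = \frac{62}{11} \left(-4\right) = - \frac{248}{11}$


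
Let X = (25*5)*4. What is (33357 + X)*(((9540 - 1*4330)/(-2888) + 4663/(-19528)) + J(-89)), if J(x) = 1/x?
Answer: -43632681427225/627415112 ≈ -69544.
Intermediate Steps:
X = 500 (X = 125*4 = 500)
(33357 + X)*(((9540 - 1*4330)/(-2888) + 4663/(-19528)) + J(-89)) = (33357 + 500)*(((9540 - 1*4330)/(-2888) + 4663/(-19528)) + 1/(-89)) = 33857*(((9540 - 4330)*(-1/2888) + 4663*(-1/19528)) - 1/89) = 33857*((5210*(-1/2888) - 4663/19528) - 1/89) = 33857*((-2605/1444 - 4663/19528) - 1/89) = 33857*(-14400953/7049608 - 1/89) = 33857*(-1288734425/627415112) = -43632681427225/627415112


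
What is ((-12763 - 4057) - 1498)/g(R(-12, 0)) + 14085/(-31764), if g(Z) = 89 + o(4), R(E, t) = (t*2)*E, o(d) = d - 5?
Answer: -12147759/58234 ≈ -208.60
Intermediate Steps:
o(d) = -5 + d
R(E, t) = 2*E*t (R(E, t) = (2*t)*E = 2*E*t)
g(Z) = 88 (g(Z) = 89 + (-5 + 4) = 89 - 1 = 88)
((-12763 - 4057) - 1498)/g(R(-12, 0)) + 14085/(-31764) = ((-12763 - 4057) - 1498)/88 + 14085/(-31764) = (-16820 - 1498)*(1/88) + 14085*(-1/31764) = -18318*1/88 - 4695/10588 = -9159/44 - 4695/10588 = -12147759/58234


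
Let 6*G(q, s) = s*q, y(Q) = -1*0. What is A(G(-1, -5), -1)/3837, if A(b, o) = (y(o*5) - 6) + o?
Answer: -7/3837 ≈ -0.0018243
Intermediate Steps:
y(Q) = 0
G(q, s) = q*s/6 (G(q, s) = (s*q)/6 = (q*s)/6 = q*s/6)
A(b, o) = -6 + o (A(b, o) = (0 - 6) + o = -6 + o)
A(G(-1, -5), -1)/3837 = (-6 - 1)/3837 = -7*1/3837 = -7/3837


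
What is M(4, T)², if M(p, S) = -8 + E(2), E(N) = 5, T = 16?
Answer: 9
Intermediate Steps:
M(p, S) = -3 (M(p, S) = -8 + 5 = -3)
M(4, T)² = (-3)² = 9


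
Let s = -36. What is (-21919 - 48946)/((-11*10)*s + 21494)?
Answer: -70865/25454 ≈ -2.7840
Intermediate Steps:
(-21919 - 48946)/((-11*10)*s + 21494) = (-21919 - 48946)/(-11*10*(-36) + 21494) = -70865/(-110*(-36) + 21494) = -70865/(3960 + 21494) = -70865/25454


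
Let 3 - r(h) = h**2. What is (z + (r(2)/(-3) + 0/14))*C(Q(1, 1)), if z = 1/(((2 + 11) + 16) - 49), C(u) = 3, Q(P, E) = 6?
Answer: 17/20 ≈ 0.85000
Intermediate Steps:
r(h) = 3 - h**2
z = -1/20 (z = 1/((13 + 16) - 49) = 1/(29 - 49) = 1/(-20) = -1/20 ≈ -0.050000)
(z + (r(2)/(-3) + 0/14))*C(Q(1, 1)) = (-1/20 + ((3 - 1*2**2)/(-3) + 0/14))*3 = (-1/20 + ((3 - 1*4)*(-1/3) + 0*(1/14)))*3 = (-1/20 + ((3 - 4)*(-1/3) + 0))*3 = (-1/20 + (-1*(-1/3) + 0))*3 = (-1/20 + (1/3 + 0))*3 = (-1/20 + 1/3)*3 = (17/60)*3 = 17/20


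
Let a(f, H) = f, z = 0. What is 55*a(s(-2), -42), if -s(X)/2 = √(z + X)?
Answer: -110*I*√2 ≈ -155.56*I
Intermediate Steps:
s(X) = -2*√X (s(X) = -2*√(0 + X) = -2*√X)
55*a(s(-2), -42) = 55*(-2*I*√2) = -110*I*√2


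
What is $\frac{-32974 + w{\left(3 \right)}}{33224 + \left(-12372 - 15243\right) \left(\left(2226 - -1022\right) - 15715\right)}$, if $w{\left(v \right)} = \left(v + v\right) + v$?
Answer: $- \frac{32965}{344309429} \approx -9.5742 \cdot 10^{-5}$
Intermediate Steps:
$w{\left(v \right)} = 3 v$ ($w{\left(v \right)} = 2 v + v = 3 v$)
$\frac{-32974 + w{\left(3 \right)}}{33224 + \left(-12372 - 15243\right) \left(\left(2226 - -1022\right) - 15715\right)} = \frac{-32974 + 3 \cdot 3}{33224 + \left(-12372 - 15243\right) \left(\left(2226 - -1022\right) - 15715\right)} = \frac{-32974 + 9}{33224 - 27615 \left(\left(2226 + 1022\right) - 15715\right)} = - \frac{32965}{33224 - 27615 \left(3248 - 15715\right)} = - \frac{32965}{33224 - -344276205} = - \frac{32965}{33224 + 344276205} = - \frac{32965}{344309429}$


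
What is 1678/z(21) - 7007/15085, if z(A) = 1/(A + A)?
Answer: 151874779/2155 ≈ 70476.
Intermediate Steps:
z(A) = 1/(2*A)
1678/z(21) - 7007/15085 = 1678/(((½)/21)) - 7007/15085 = 1678/(((½)*(1/21))) - 7007*1/15085 = 1678/(1/42) - 1001/2155 = 1678*42 - 1001/2155 = 70476 - 1001/2155 = 151874779/2155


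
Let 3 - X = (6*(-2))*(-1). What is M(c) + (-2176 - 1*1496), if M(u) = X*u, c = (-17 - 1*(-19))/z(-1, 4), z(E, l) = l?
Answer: -7353/2 ≈ -3676.5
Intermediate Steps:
c = ½ (c = (-17 - 1*(-19))/4 = (-17 + 19)*(¼) = 2*(¼) = ½ ≈ 0.50000)
X = -9 (X = 3 - 6*(-2)*(-1) = 3 - (-12)*(-1) = 3 - 1*12 = 3 - 12 = -9)
M(u) = -9*u
M(c) + (-2176 - 1*1496) = -9*½ + (-2176 - 1*1496) = -9/2 + (-2176 - 1496) = -9/2 - 3672 = -7353/2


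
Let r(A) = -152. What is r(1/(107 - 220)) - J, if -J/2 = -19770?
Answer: -39692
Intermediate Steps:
J = 39540 (J = -2*(-19770) = 39540)
r(1/(107 - 220)) - J = -152 - 1*39540 = -152 - 39540 = -39692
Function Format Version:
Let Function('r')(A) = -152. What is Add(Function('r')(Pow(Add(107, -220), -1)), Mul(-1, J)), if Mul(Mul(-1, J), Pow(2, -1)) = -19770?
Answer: -39692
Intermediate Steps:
J = 39540 (J = Mul(-2, -19770) = 39540)
Add(Function('r')(Pow(Add(107, -220), -1)), Mul(-1, J)) = Add(-152, Mul(-1, 39540)) = Add(-152, -39540) = -39692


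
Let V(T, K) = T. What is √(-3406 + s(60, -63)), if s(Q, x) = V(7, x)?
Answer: I*√3399 ≈ 58.301*I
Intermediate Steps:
s(Q, x) = 7
√(-3406 + s(60, -63)) = √(-3406 + 7) = √(-3399) = I*√3399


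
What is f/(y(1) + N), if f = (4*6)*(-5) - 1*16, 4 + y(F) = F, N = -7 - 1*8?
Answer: 68/9 ≈ 7.5556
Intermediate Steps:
N = -15 (N = -7 - 8 = -15)
y(F) = -4 + F
f = -136 (f = 24*(-5) - 16 = -120 - 16 = -136)
f/(y(1) + N) = -136/((-4 + 1) - 15) = -136/(-3 - 15) = -136/(-18) = -136*(-1/18) = 68/9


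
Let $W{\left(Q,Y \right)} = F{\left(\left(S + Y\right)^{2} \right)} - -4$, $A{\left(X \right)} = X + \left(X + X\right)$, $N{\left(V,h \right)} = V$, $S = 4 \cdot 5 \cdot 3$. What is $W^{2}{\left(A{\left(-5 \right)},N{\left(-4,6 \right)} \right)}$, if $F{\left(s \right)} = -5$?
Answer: $1$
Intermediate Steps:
$S = 60$ ($S = 20 \cdot 3 = 60$)
$A{\left(X \right)} = 3 X$ ($A{\left(X \right)} = X + 2 X = 3 X$)
$W{\left(Q,Y \right)} = -1$ ($W{\left(Q,Y \right)} = -5 - -4 = -5 + 4 = -1$)
$W^{2}{\left(A{\left(-5 \right)},N{\left(-4,6 \right)} \right)} = \left(-1\right)^{2} = 1$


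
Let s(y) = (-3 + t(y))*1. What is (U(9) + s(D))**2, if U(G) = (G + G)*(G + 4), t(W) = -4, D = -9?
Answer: 51529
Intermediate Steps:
s(y) = -7 (s(y) = (-3 - 4)*1 = -7*1 = -7)
U(G) = 2*G*(4 + G) (U(G) = (2*G)*(4 + G) = 2*G*(4 + G))
(U(9) + s(D))**2 = (2*9*(4 + 9) - 7)**2 = (2*9*13 - 7)**2 = (234 - 7)**2 = 227**2 = 51529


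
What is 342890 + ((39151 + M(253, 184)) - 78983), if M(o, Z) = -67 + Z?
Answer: 303175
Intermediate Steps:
342890 + ((39151 + M(253, 184)) - 78983) = 342890 + ((39151 + (-67 + 184)) - 78983) = 342890 + ((39151 + 117) - 78983) = 342890 + (39268 - 78983) = 342890 - 39715 = 303175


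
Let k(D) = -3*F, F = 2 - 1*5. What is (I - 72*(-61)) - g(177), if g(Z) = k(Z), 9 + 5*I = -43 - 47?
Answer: 21816/5 ≈ 4363.2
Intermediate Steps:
I = -99/5 (I = -9/5 + (-43 - 47)/5 = -9/5 + (⅕)*(-90) = -9/5 - 18 = -99/5 ≈ -19.800)
F = -3 (F = 2 - 5 = -3)
k(D) = 9 (k(D) = -3*(-3) = 9)
g(Z) = 9
(I - 72*(-61)) - g(177) = (-99/5 - 72*(-61)) - 1*9 = (-99/5 + 4392) - 9 = 21861/5 - 9 = 21816/5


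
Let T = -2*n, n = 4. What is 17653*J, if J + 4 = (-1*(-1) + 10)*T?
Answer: -1624076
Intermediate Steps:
T = -8 (T = -2*4 = -8)
J = -92 (J = -4 + (-1*(-1) + 10)*(-8) = -4 + (1 + 10)*(-8) = -4 + 11*(-8) = -4 - 88 = -92)
17653*J = 17653*(-92) = -1624076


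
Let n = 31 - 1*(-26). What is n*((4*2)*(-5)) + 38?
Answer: -2242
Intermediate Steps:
n = 57 (n = 31 + 26 = 57)
n*((4*2)*(-5)) + 38 = 57*((4*2)*(-5)) + 38 = 57*(8*(-5)) + 38 = 57*(-40) + 38 = -2280 + 38 = -2242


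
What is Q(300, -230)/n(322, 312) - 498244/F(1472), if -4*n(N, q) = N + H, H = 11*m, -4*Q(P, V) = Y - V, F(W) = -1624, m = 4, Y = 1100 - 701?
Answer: 11461175/37149 ≈ 308.52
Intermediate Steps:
Y = 399
Q(P, V) = -399/4 + V/4 (Q(P, V) = -(399 - V)/4 = -399/4 + V/4)
H = 44 (H = 11*4 = 44)
n(N, q) = -11 - N/4 (n(N, q) = -(N + 44)/4 = -(44 + N)/4 = -11 - N/4)
Q(300, -230)/n(322, 312) - 498244/F(1472) = (-399/4 + (¼)*(-230))/(-11 - ¼*322) - 498244/(-1624) = (-399/4 - 115/2)/(-11 - 161/2) - 498244*(-1/1624) = -629/(4*(-183/2)) + 124561/406 = -629/4*(-2/183) + 124561/406 = 629/366 + 124561/406 = 11461175/37149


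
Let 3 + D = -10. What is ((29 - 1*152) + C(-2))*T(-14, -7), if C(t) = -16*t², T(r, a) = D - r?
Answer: -187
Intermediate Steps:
D = -13 (D = -3 - 10 = -13)
T(r, a) = -13 - r
((29 - 1*152) + C(-2))*T(-14, -7) = ((29 - 1*152) - 16*(-2)²)*(-13 - 1*(-14)) = ((29 - 152) - 16*4)*(-13 + 14) = (-123 - 64)*1 = -187*1 = -187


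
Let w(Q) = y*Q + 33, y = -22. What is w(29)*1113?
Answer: -673365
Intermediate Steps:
w(Q) = 33 - 22*Q (w(Q) = -22*Q + 33 = 33 - 22*Q)
w(29)*1113 = (33 - 22*29)*1113 = (33 - 638)*1113 = -605*1113 = -673365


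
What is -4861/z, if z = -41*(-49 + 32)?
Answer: -4861/697 ≈ -6.9742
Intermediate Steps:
z = 697 (z = -41*(-17) = 697)
-4861/z = -4861/697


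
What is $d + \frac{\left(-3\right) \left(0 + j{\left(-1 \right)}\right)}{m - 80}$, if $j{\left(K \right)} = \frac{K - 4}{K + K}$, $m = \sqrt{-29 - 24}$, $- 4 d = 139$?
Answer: $- \frac{298189}{8604} + \frac{5 i \sqrt{53}}{4302} \approx -34.657 + 0.0084613 i$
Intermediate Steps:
$d = - \frac{139}{4}$ ($d = \left(- \frac{1}{4}\right) 139 = - \frac{139}{4} \approx -34.75$)
$m = i \sqrt{53}$ ($m = \sqrt{-53} = i \sqrt{53} \approx 7.2801 i$)
$j{\left(K \right)} = \frac{-4 + K}{2 K}$
$d + \frac{\left(-3\right) \left(0 + j{\left(-1 \right)}\right)}{m - 80} = - \frac{139}{4} + \frac{\left(-3\right) \left(0 + \frac{-4 - 1}{2 \left(-1\right)}\right)}{i \sqrt{53} - 80} = - \frac{139}{4} + \frac{\left(-3\right) \left(0 + \frac{1}{2} \left(-1\right) \left(-5\right)\right)}{-80 + i \sqrt{53}} = - \frac{139}{4} + \frac{\left(-3\right) \left(0 + \frac{5}{2}\right)}{-80 + i \sqrt{53}} = - \frac{139}{4} + \frac{\left(-3\right) \frac{5}{2}}{-80 + i \sqrt{53}} = - \frac{139}{4} - \frac{15}{2 \left(-80 + i \sqrt{53}\right)}$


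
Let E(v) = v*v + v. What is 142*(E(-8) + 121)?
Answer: 25134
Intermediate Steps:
E(v) = v + v² (E(v) = v² + v = v + v²)
142*(E(-8) + 121) = 142*(-8*(1 - 8) + 121) = 142*(-8*(-7) + 121) = 142*(56 + 121) = 142*177 = 25134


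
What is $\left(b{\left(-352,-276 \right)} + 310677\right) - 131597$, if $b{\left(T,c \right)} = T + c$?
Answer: $178452$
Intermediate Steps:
$\left(b{\left(-352,-276 \right)} + 310677\right) - 131597 = \left(\left(-352 - 276\right) + 310677\right) - 131597 = \left(-628 + 310677\right) - 131597 = 310049 - 131597 = 178452$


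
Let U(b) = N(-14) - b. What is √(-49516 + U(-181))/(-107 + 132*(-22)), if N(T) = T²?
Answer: -I*√49139/3011 ≈ -0.073621*I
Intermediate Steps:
U(b) = 196 - b (U(b) = (-14)² - b = 196 - b)
√(-49516 + U(-181))/(-107 + 132*(-22)) = √(-49516 + (196 - 1*(-181)))/(-107 + 132*(-22)) = √(-49516 + (196 + 181))/(-107 - 2904) = √(-49516 + 377)/(-3011) = √(-49139)*(-1/3011) = (I*√49139)*(-1/3011) = -I*√49139/3011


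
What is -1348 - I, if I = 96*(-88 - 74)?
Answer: 14204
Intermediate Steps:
I = -15552 (I = 96*(-162) = -15552)
-1348 - I = -1348 - 1*(-15552) = -1348 + 15552 = 14204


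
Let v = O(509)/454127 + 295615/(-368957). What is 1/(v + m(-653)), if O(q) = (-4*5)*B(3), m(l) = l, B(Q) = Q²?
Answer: -167553335539/109546641272332 ≈ -0.0015295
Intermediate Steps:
O(q) = -180 (O(q) = -4*5*3² = -20*9 = -180)
v = -134313165365/167553335539 (v = -180/454127 + 295615/(-368957) = -180*1/454127 + 295615*(-1/368957) = -180/454127 - 295615/368957 = -134313165365/167553335539 ≈ -0.80161)
1/(v + m(-653)) = 1/(-134313165365/167553335539 - 653) = 1/(-109546641272332/167553335539) = -167553335539/109546641272332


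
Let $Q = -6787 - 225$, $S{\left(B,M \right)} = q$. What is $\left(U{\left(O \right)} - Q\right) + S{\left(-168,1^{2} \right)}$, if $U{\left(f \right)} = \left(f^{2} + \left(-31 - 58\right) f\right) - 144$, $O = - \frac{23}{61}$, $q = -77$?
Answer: $\frac{25394707}{3721} \approx 6824.7$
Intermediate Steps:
$S{\left(B,M \right)} = -77$
$O = - \frac{23}{61}$ ($O = \left(-23\right) \frac{1}{61} = - \frac{23}{61} \approx -0.37705$)
$U{\left(f \right)} = -144 + f^{2} - 89 f$ ($U{\left(f \right)} = \left(f^{2} + \left(-31 - 58\right) f\right) - 144 = \left(f^{2} - 89 f\right) - 144 = -144 + f^{2} - 89 f$)
$Q = -7012$
$\left(U{\left(O \right)} - Q\right) + S{\left(-168,1^{2} \right)} = \left(\left(-144 + \left(- \frac{23}{61}\right)^{2} - - \frac{2047}{61}\right) - -7012\right) - 77 = \left(\left(-144 + \frac{529}{3721} + \frac{2047}{61}\right) + 7012\right) - 77 = \left(- \frac{410428}{3721} + 7012\right) - 77 = \frac{25681224}{3721} - 77 = \frac{25394707}{3721}$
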